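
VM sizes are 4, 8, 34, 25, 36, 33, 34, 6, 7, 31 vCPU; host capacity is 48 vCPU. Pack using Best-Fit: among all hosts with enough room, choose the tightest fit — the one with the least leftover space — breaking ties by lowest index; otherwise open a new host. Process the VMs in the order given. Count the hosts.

4 vCPU → host 1 (remaining 44 vCPU)
8 vCPU → host 1 (remaining 36 vCPU)
34 vCPU → host 1 (remaining 2 vCPU)
25 vCPU → host 2 (remaining 23 vCPU)
36 vCPU → host 3 (remaining 12 vCPU)
33 vCPU → host 4 (remaining 15 vCPU)
34 vCPU → host 5 (remaining 14 vCPU)
6 vCPU → host 3 (remaining 6 vCPU)
7 vCPU → host 5 (remaining 7 vCPU)
31 vCPU → host 6 (remaining 17 vCPU)
Final hosts: [4,8,34] [25] [36,6] [33] [34,7] [31].

6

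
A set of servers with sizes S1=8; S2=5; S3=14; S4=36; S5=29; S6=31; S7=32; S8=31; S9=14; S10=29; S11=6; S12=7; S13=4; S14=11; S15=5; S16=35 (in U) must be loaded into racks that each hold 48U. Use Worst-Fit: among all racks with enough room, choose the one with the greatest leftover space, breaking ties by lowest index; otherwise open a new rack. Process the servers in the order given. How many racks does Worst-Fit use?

Put S1 (8U) in rack 1; 40U remain.
Put S2 (5U) in rack 1; 35U remain.
Put S3 (14U) in rack 1; 21U remain.
Put S4 (36U) in rack 2; 12U remain.
Put S5 (29U) in rack 3; 19U remain.
Put S6 (31U) in rack 4; 17U remain.
Put S7 (32U) in rack 5; 16U remain.
Put S8 (31U) in rack 6; 17U remain.
Put S9 (14U) in rack 1; 7U remain.
Put S10 (29U) in rack 7; 19U remain.
Put S11 (6U) in rack 3; 13U remain.
Put S12 (7U) in rack 7; 12U remain.
Put S13 (4U) in rack 4; 13U remain.
Put S14 (11U) in rack 6; 6U remain.
Put S15 (5U) in rack 5; 11U remain.
Put S16 (35U) in rack 8; 13U remain.
Final racks: [8,5,14,14] [36] [29,6] [31,4] [32,5] [31,11] [29,7] [35].

8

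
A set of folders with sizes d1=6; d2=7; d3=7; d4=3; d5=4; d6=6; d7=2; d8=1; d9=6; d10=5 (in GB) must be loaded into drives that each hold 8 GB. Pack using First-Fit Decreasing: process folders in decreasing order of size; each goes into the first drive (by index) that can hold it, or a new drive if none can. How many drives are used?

7

Sorted descending: 7, 7, 6, 6, 6, 5, 4, 3, 2, 1.
Put 7 GB in drive 1; 1 GB remain.
Put 7 GB in drive 2; 1 GB remain.
Put 6 GB in drive 3; 2 GB remain.
Put 6 GB in drive 4; 2 GB remain.
Put 6 GB in drive 5; 2 GB remain.
Put 5 GB in drive 6; 3 GB remain.
Put 4 GB in drive 7; 4 GB remain.
Put 3 GB in drive 6; 0 GB remain.
Put 2 GB in drive 3; 0 GB remain.
Put 1 GB in drive 1; 0 GB remain.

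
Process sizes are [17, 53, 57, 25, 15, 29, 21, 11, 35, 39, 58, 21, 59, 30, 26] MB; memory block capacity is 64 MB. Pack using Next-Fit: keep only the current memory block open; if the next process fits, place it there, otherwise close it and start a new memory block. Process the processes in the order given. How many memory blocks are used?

memory block 1: place 17 MB, 47 MB left
memory block 2: place 53 MB, 11 MB left
memory block 3: place 57 MB, 7 MB left
memory block 4: place 25 MB, 39 MB left
memory block 4: place 15 MB, 24 MB left
memory block 5: place 29 MB, 35 MB left
memory block 5: place 21 MB, 14 MB left
memory block 5: place 11 MB, 3 MB left
memory block 6: place 35 MB, 29 MB left
memory block 7: place 39 MB, 25 MB left
memory block 8: place 58 MB, 6 MB left
memory block 9: place 21 MB, 43 MB left
memory block 10: place 59 MB, 5 MB left
memory block 11: place 30 MB, 34 MB left
memory block 11: place 26 MB, 8 MB left

11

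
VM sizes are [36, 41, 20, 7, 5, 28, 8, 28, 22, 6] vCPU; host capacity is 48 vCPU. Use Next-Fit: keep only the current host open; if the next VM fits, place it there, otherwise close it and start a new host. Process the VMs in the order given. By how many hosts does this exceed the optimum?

Next-Fit: [36] [41] [20,7,5] [28,8] [28] [22,6] → 6 hosts.
Total size 201 vCPU; any packing needs at least ⌈201/48⌉ = 5 hosts.
An optimal packing achieves that bound: [41,7] [36,8] [28,20] [28,6,5] [22] → 5 hosts.
Excess: 6 − 5 = 1.

1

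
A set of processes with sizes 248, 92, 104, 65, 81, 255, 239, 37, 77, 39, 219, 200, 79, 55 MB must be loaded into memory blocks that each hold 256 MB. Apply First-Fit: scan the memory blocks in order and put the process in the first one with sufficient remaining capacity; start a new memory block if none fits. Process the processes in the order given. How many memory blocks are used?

memory block 1: place 248 MB, 8 MB left
memory block 2: place 92 MB, 164 MB left
memory block 2: place 104 MB, 60 MB left
memory block 3: place 65 MB, 191 MB left
memory block 3: place 81 MB, 110 MB left
memory block 4: place 255 MB, 1 MB left
memory block 5: place 239 MB, 17 MB left
memory block 2: place 37 MB, 23 MB left
memory block 3: place 77 MB, 33 MB left
memory block 6: place 39 MB, 217 MB left
memory block 7: place 219 MB, 37 MB left
memory block 6: place 200 MB, 17 MB left
memory block 8: place 79 MB, 177 MB left
memory block 8: place 55 MB, 122 MB left
Final memory blocks: [248] [92,104,37] [65,81,77] [255] [239] [39,200] [219] [79,55].

8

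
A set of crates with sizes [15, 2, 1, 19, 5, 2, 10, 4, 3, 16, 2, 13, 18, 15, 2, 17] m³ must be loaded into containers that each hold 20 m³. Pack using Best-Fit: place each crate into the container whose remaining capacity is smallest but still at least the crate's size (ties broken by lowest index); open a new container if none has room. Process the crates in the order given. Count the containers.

8

container 1: place 15 m³, 5 m³ left
container 1: place 2 m³, 3 m³ left
container 1: place 1 m³, 2 m³ left
container 2: place 19 m³, 1 m³ left
container 3: place 5 m³, 15 m³ left
container 1: place 2 m³, 0 m³ left
container 3: place 10 m³, 5 m³ left
container 3: place 4 m³, 1 m³ left
container 4: place 3 m³, 17 m³ left
container 4: place 16 m³, 1 m³ left
container 5: place 2 m³, 18 m³ left
container 5: place 13 m³, 5 m³ left
container 6: place 18 m³, 2 m³ left
container 7: place 15 m³, 5 m³ left
container 6: place 2 m³, 0 m³ left
container 8: place 17 m³, 3 m³ left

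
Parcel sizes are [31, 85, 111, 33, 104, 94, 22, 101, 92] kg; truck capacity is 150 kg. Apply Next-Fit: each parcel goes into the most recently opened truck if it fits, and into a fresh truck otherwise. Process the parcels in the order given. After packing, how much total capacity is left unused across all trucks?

227

Put 31 kg in truck 1; 119 kg remain.
Put 85 kg in truck 1; 34 kg remain.
Put 111 kg in truck 2; 39 kg remain.
Put 33 kg in truck 2; 6 kg remain.
Put 104 kg in truck 3; 46 kg remain.
Put 94 kg in truck 4; 56 kg remain.
Put 22 kg in truck 4; 34 kg remain.
Put 101 kg in truck 5; 49 kg remain.
Put 92 kg in truck 6; 58 kg remain.
6 trucks × 150 kg = 900 kg; used 673 kg; unused 227 kg.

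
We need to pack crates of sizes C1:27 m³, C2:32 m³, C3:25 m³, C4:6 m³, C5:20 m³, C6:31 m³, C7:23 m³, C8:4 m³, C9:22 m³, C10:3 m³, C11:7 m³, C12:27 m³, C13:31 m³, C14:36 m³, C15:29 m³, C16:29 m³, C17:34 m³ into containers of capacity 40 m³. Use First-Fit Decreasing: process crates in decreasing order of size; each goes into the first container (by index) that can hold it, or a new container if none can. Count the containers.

13

Sorted descending: 36, 34, 32, 31, 31, 29, 29, 27, 27, 25, 23, 22, 20, 7, 6, 4, 3.
36 m³ → container 1 (remaining 4 m³)
34 m³ → container 2 (remaining 6 m³)
32 m³ → container 3 (remaining 8 m³)
31 m³ → container 4 (remaining 9 m³)
31 m³ → container 5 (remaining 9 m³)
29 m³ → container 6 (remaining 11 m³)
29 m³ → container 7 (remaining 11 m³)
27 m³ → container 8 (remaining 13 m³)
27 m³ → container 9 (remaining 13 m³)
25 m³ → container 10 (remaining 15 m³)
23 m³ → container 11 (remaining 17 m³)
22 m³ → container 12 (remaining 18 m³)
20 m³ → container 13 (remaining 20 m³)
7 m³ → container 3 (remaining 1 m³)
6 m³ → container 2 (remaining 0 m³)
4 m³ → container 1 (remaining 0 m³)
3 m³ → container 4 (remaining 6 m³)
Final containers: [36,4] [34,6] [32,7] [31,3] [31] [29] [29] [27] [27] [25] [23] [22] [20].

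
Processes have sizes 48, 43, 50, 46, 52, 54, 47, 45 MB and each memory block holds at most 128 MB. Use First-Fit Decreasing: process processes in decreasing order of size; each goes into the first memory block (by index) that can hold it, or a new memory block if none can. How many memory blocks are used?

Sorted descending: 54, 52, 50, 48, 47, 46, 45, 43.
54 MB → memory block 1 (remaining 74 MB)
52 MB → memory block 1 (remaining 22 MB)
50 MB → memory block 2 (remaining 78 MB)
48 MB → memory block 2 (remaining 30 MB)
47 MB → memory block 3 (remaining 81 MB)
46 MB → memory block 3 (remaining 35 MB)
45 MB → memory block 4 (remaining 83 MB)
43 MB → memory block 4 (remaining 40 MB)
Final memory blocks: [54,52] [50,48] [47,46] [45,43].

4 memory blocks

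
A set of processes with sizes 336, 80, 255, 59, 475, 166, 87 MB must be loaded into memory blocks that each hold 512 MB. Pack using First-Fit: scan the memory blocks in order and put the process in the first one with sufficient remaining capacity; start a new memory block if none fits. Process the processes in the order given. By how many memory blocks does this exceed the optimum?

0

First-Fit: [336,80,59] [255,166,87] [475] → 3 memory blocks.
Total size 1458 MB; any packing needs at least ⌈1458/512⌉ = 3 memory blocks.
So 3 is already optimal.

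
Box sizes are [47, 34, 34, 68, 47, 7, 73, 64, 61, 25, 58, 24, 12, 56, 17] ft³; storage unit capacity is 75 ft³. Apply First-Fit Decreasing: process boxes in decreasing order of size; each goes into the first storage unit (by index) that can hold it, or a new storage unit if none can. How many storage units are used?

9

Sorted descending: 73, 68, 64, 61, 58, 56, 47, 47, 34, 34, 25, 24, 17, 12, 7.
storage unit 1: place 73 ft³, 2 ft³ left
storage unit 2: place 68 ft³, 7 ft³ left
storage unit 3: place 64 ft³, 11 ft³ left
storage unit 4: place 61 ft³, 14 ft³ left
storage unit 5: place 58 ft³, 17 ft³ left
storage unit 6: place 56 ft³, 19 ft³ left
storage unit 7: place 47 ft³, 28 ft³ left
storage unit 8: place 47 ft³, 28 ft³ left
storage unit 9: place 34 ft³, 41 ft³ left
storage unit 9: place 34 ft³, 7 ft³ left
storage unit 7: place 25 ft³, 3 ft³ left
storage unit 8: place 24 ft³, 4 ft³ left
storage unit 5: place 17 ft³, 0 ft³ left
storage unit 4: place 12 ft³, 2 ft³ left
storage unit 2: place 7 ft³, 0 ft³ left
Final storage units: [73] [68,7] [64] [61,12] [58,17] [56] [47,25] [47,24] [34,34].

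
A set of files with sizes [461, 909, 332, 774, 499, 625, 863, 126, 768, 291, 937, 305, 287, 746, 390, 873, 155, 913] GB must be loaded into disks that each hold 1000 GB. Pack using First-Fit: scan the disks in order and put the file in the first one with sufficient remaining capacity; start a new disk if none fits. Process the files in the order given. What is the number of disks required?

12

Put 461 GB in disk 1; 539 GB remain.
Put 909 GB in disk 2; 91 GB remain.
Put 332 GB in disk 1; 207 GB remain.
Put 774 GB in disk 3; 226 GB remain.
Put 499 GB in disk 4; 501 GB remain.
Put 625 GB in disk 5; 375 GB remain.
Put 863 GB in disk 6; 137 GB remain.
Put 126 GB in disk 1; 81 GB remain.
Put 768 GB in disk 7; 232 GB remain.
Put 291 GB in disk 4; 210 GB remain.
Put 937 GB in disk 8; 63 GB remain.
Put 305 GB in disk 5; 70 GB remain.
Put 287 GB in disk 9; 713 GB remain.
Put 746 GB in disk 10; 254 GB remain.
Put 390 GB in disk 9; 323 GB remain.
Put 873 GB in disk 11; 127 GB remain.
Put 155 GB in disk 3; 71 GB remain.
Put 913 GB in disk 12; 87 GB remain.
Final disks: [461,332,126] [909] [774,155] [499,291] [625,305] [863] [768] [937] [287,390] [746] [873] [913].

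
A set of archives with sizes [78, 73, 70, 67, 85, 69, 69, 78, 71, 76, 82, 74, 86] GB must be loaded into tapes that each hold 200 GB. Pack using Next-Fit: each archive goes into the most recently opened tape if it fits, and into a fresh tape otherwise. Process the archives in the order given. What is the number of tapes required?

7

78 GB → tape 1 (remaining 122 GB)
73 GB → tape 1 (remaining 49 GB)
70 GB → tape 2 (remaining 130 GB)
67 GB → tape 2 (remaining 63 GB)
85 GB → tape 3 (remaining 115 GB)
69 GB → tape 3 (remaining 46 GB)
69 GB → tape 4 (remaining 131 GB)
78 GB → tape 4 (remaining 53 GB)
71 GB → tape 5 (remaining 129 GB)
76 GB → tape 5 (remaining 53 GB)
82 GB → tape 6 (remaining 118 GB)
74 GB → tape 6 (remaining 44 GB)
86 GB → tape 7 (remaining 114 GB)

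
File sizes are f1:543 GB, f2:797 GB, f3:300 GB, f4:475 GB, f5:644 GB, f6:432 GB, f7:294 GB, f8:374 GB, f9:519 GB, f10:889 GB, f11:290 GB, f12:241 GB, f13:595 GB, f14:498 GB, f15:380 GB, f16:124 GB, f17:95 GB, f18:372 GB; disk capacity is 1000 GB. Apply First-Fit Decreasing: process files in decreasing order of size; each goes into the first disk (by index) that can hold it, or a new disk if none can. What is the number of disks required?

9

Sorted descending: 889, 797, 644, 595, 543, 519, 498, 475, 432, 380, 374, 372, 300, 294, 290, 241, 124, 95.
disk 1: place 889 GB, 111 GB left
disk 2: place 797 GB, 203 GB left
disk 3: place 644 GB, 356 GB left
disk 4: place 595 GB, 405 GB left
disk 5: place 543 GB, 457 GB left
disk 6: place 519 GB, 481 GB left
disk 7: place 498 GB, 502 GB left
disk 6: place 475 GB, 6 GB left
disk 5: place 432 GB, 25 GB left
disk 4: place 380 GB, 25 GB left
disk 7: place 374 GB, 128 GB left
disk 8: place 372 GB, 628 GB left
disk 3: place 300 GB, 56 GB left
disk 8: place 294 GB, 334 GB left
disk 8: place 290 GB, 44 GB left
disk 9: place 241 GB, 759 GB left
disk 2: place 124 GB, 79 GB left
disk 1: place 95 GB, 16 GB left
Final disks: [889,95] [797,124] [644,300] [595,380] [543,432] [519,475] [498,374] [372,294,290] [241].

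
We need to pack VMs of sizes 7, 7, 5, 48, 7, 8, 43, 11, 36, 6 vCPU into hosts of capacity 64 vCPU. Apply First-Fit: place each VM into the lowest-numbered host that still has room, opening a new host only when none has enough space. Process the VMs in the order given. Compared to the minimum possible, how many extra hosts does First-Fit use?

First-Fit: [7,7,5,7,8,11,6] [48] [43] [36] → 4 hosts.
Total size 178 vCPU; any packing needs at least ⌈178/64⌉ = 3 hosts.
An optimal packing achieves that bound: [48,11,5] [43,8,7,6] [36,7,7] → 3 hosts.
Excess: 4 − 3 = 1.

1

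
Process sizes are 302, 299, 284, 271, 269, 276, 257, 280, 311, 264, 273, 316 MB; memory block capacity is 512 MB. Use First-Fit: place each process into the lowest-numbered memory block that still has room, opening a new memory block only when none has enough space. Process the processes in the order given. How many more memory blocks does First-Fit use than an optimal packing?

0

First-Fit: [302] [299] [284] [271] [269] [276] [257] [280] [311] [264] [273] [316] → 12 memory blocks.
12 processes exceed 256 MB (half the capacity), and no two of those can share a memory block, so at least 12 memory blocks are needed.
So 12 is already optimal.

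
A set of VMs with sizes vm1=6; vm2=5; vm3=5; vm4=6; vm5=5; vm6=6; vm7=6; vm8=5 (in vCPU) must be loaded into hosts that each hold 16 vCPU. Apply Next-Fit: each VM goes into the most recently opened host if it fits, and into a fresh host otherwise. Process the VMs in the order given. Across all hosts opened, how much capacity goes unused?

vm1 (6 vCPU) → host 1 (remaining 10 vCPU)
vm2 (5 vCPU) → host 1 (remaining 5 vCPU)
vm3 (5 vCPU) → host 1 (remaining 0 vCPU)
vm4 (6 vCPU) → host 2 (remaining 10 vCPU)
vm5 (5 vCPU) → host 2 (remaining 5 vCPU)
vm6 (6 vCPU) → host 3 (remaining 10 vCPU)
vm7 (6 vCPU) → host 3 (remaining 4 vCPU)
vm8 (5 vCPU) → host 4 (remaining 11 vCPU)
4 hosts × 16 vCPU = 64 vCPU; used 44 vCPU; unused 20 vCPU.

20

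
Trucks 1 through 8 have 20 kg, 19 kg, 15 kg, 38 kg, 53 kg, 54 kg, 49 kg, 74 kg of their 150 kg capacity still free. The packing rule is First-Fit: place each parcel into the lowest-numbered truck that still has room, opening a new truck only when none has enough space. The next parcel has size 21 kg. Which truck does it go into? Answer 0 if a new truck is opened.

Trucks with room: truck 4 (38 kg), truck 5 (53 kg), truck 6 (54 kg), truck 7 (49 kg), truck 8 (74 kg).
The first with room is truck 4.

4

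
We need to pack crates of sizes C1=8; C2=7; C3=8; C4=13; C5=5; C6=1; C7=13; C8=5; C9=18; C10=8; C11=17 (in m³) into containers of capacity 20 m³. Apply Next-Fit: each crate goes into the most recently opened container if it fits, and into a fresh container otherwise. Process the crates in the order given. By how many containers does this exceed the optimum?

1

Next-Fit: [8,7] [8] [13,5,1] [13,5] [18] [8] [17] → 7 containers.
Total size 103 m³; any packing needs at least ⌈103/20⌉ = 6 containers.
An optimal packing achieves that bound: [18,1] [17] [13,7] [13,5] [8,8] [8,5] → 6 containers.
Excess: 7 − 6 = 1.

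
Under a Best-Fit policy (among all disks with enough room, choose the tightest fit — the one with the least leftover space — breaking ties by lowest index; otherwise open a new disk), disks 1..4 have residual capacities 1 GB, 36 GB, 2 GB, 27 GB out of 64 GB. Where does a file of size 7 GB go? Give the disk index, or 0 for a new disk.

4

Disks with room: disk 2 (36 GB), disk 4 (27 GB).
Tightest fit is disk 4 with 27 GB free.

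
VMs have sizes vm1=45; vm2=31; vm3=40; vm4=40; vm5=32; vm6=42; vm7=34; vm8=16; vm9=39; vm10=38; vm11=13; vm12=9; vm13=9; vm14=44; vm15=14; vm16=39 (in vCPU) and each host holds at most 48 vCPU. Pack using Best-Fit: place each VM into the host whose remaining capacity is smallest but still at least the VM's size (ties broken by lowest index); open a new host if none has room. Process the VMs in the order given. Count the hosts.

vm1 (45 vCPU) → host 1 (remaining 3 vCPU)
vm2 (31 vCPU) → host 2 (remaining 17 vCPU)
vm3 (40 vCPU) → host 3 (remaining 8 vCPU)
vm4 (40 vCPU) → host 4 (remaining 8 vCPU)
vm5 (32 vCPU) → host 5 (remaining 16 vCPU)
vm6 (42 vCPU) → host 6 (remaining 6 vCPU)
vm7 (34 vCPU) → host 7 (remaining 14 vCPU)
vm8 (16 vCPU) → host 5 (remaining 0 vCPU)
vm9 (39 vCPU) → host 8 (remaining 9 vCPU)
vm10 (38 vCPU) → host 9 (remaining 10 vCPU)
vm11 (13 vCPU) → host 7 (remaining 1 vCPU)
vm12 (9 vCPU) → host 8 (remaining 0 vCPU)
vm13 (9 vCPU) → host 9 (remaining 1 vCPU)
vm14 (44 vCPU) → host 10 (remaining 4 vCPU)
vm15 (14 vCPU) → host 2 (remaining 3 vCPU)
vm16 (39 vCPU) → host 11 (remaining 9 vCPU)
Final hosts: [45] [31,14] [40] [40] [32,16] [42] [34,13] [39,9] [38,9] [44] [39].

11 hosts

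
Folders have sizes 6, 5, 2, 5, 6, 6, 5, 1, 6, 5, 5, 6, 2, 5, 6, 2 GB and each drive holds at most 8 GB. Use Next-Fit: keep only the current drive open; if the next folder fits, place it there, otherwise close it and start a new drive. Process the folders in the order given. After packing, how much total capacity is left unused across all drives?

drive 1: place 6 GB, 2 GB left
drive 2: place 5 GB, 3 GB left
drive 2: place 2 GB, 1 GB left
drive 3: place 5 GB, 3 GB left
drive 4: place 6 GB, 2 GB left
drive 5: place 6 GB, 2 GB left
drive 6: place 5 GB, 3 GB left
drive 6: place 1 GB, 2 GB left
drive 7: place 6 GB, 2 GB left
drive 8: place 5 GB, 3 GB left
drive 9: place 5 GB, 3 GB left
drive 10: place 6 GB, 2 GB left
drive 10: place 2 GB, 0 GB left
drive 11: place 5 GB, 3 GB left
drive 12: place 6 GB, 2 GB left
drive 12: place 2 GB, 0 GB left
12 drives × 8 GB = 96 GB; used 73 GB; unused 23 GB.

23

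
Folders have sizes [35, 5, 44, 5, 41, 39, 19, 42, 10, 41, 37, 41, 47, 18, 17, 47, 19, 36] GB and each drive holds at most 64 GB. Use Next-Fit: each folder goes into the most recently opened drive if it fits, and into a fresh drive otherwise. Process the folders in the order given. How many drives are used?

drive 1: place 35 GB, 29 GB left
drive 1: place 5 GB, 24 GB left
drive 2: place 44 GB, 20 GB left
drive 2: place 5 GB, 15 GB left
drive 3: place 41 GB, 23 GB left
drive 4: place 39 GB, 25 GB left
drive 4: place 19 GB, 6 GB left
drive 5: place 42 GB, 22 GB left
drive 5: place 10 GB, 12 GB left
drive 6: place 41 GB, 23 GB left
drive 7: place 37 GB, 27 GB left
drive 8: place 41 GB, 23 GB left
drive 9: place 47 GB, 17 GB left
drive 10: place 18 GB, 46 GB left
drive 10: place 17 GB, 29 GB left
drive 11: place 47 GB, 17 GB left
drive 12: place 19 GB, 45 GB left
drive 12: place 36 GB, 9 GB left
Final drives: [35,5] [44,5] [41] [39,19] [42,10] [41] [37] [41] [47] [18,17] [47] [19,36].

12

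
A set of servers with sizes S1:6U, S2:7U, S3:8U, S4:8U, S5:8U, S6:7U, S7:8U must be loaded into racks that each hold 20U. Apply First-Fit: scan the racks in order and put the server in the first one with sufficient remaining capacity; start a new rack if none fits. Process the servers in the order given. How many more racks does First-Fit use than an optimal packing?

0

First-Fit: [6,7,7] [8,8] [8,8] → 3 racks.
Total size 52U; any packing needs at least ⌈52/20⌉ = 3 racks.
So 3 is already optimal.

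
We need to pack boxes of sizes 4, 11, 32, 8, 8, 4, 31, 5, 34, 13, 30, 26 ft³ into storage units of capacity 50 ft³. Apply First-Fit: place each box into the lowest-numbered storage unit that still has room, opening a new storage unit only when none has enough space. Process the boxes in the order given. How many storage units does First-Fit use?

4 ft³ → storage unit 1 (remaining 46 ft³)
11 ft³ → storage unit 1 (remaining 35 ft³)
32 ft³ → storage unit 1 (remaining 3 ft³)
8 ft³ → storage unit 2 (remaining 42 ft³)
8 ft³ → storage unit 2 (remaining 34 ft³)
4 ft³ → storage unit 2 (remaining 30 ft³)
31 ft³ → storage unit 3 (remaining 19 ft³)
5 ft³ → storage unit 2 (remaining 25 ft³)
34 ft³ → storage unit 4 (remaining 16 ft³)
13 ft³ → storage unit 2 (remaining 12 ft³)
30 ft³ → storage unit 5 (remaining 20 ft³)
26 ft³ → storage unit 6 (remaining 24 ft³)
Final storage units: [4,11,32] [8,8,4,5,13] [31] [34] [30] [26].

6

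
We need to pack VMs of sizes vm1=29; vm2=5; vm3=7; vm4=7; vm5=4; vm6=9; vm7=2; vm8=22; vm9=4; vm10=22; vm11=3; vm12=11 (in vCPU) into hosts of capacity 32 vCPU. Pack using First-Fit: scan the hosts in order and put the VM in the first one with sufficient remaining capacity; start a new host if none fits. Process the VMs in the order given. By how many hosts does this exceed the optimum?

First-Fit: [29,2] [5,7,7,4,9] [22,4,3] [22] [11] → 5 hosts.
Total size 125 vCPU; any packing needs at least ⌈125/32⌉ = 4 hosts.
An optimal packing achieves that bound: [29,3] [22,9] [22,7,2] [11,7,5,4,4] → 4 hosts.
Excess: 5 − 4 = 1.

1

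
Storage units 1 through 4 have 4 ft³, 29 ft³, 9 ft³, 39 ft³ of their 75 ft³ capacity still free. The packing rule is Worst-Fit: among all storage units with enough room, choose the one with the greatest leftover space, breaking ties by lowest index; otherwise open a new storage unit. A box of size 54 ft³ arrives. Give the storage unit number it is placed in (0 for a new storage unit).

No storage unit has ≥ 54 ft³ free, so a new storage unit is opened.

0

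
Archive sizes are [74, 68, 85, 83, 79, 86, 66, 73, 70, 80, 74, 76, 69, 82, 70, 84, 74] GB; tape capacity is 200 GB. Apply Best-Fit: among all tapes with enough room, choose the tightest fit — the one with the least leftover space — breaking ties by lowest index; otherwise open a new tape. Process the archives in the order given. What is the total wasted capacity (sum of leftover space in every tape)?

tape 1: place 74 GB, 126 GB left
tape 1: place 68 GB, 58 GB left
tape 2: place 85 GB, 115 GB left
tape 2: place 83 GB, 32 GB left
tape 3: place 79 GB, 121 GB left
tape 3: place 86 GB, 35 GB left
tape 4: place 66 GB, 134 GB left
tape 4: place 73 GB, 61 GB left
tape 5: place 70 GB, 130 GB left
tape 5: place 80 GB, 50 GB left
tape 6: place 74 GB, 126 GB left
tape 6: place 76 GB, 50 GB left
tape 7: place 69 GB, 131 GB left
tape 7: place 82 GB, 49 GB left
tape 8: place 70 GB, 130 GB left
tape 8: place 84 GB, 46 GB left
tape 9: place 74 GB, 126 GB left
9 tapes × 200 GB = 1800 GB; used 1293 GB; unused 507 GB.

507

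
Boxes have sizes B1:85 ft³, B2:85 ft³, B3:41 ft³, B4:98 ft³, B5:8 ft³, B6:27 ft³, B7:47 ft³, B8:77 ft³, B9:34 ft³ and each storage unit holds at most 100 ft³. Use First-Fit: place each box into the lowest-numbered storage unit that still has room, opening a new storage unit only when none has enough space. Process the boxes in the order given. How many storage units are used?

Put B1 (85 ft³) in storage unit 1; 15 ft³ remain.
Put B2 (85 ft³) in storage unit 2; 15 ft³ remain.
Put B3 (41 ft³) in storage unit 3; 59 ft³ remain.
Put B4 (98 ft³) in storage unit 4; 2 ft³ remain.
Put B5 (8 ft³) in storage unit 1; 7 ft³ remain.
Put B6 (27 ft³) in storage unit 3; 32 ft³ remain.
Put B7 (47 ft³) in storage unit 5; 53 ft³ remain.
Put B8 (77 ft³) in storage unit 6; 23 ft³ remain.
Put B9 (34 ft³) in storage unit 5; 19 ft³ remain.
Final storage units: [85,8] [85] [41,27] [98] [47,34] [77].

6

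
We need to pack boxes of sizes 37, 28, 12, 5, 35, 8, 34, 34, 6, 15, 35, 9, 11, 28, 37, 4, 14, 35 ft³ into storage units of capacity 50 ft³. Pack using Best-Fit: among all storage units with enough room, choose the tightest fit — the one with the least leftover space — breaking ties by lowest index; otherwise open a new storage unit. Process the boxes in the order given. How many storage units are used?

9

Put 37 ft³ in storage unit 1; 13 ft³ remain.
Put 28 ft³ in storage unit 2; 22 ft³ remain.
Put 12 ft³ in storage unit 1; 1 ft³ remain.
Put 5 ft³ in storage unit 2; 17 ft³ remain.
Put 35 ft³ in storage unit 3; 15 ft³ remain.
Put 8 ft³ in storage unit 3; 7 ft³ remain.
Put 34 ft³ in storage unit 4; 16 ft³ remain.
Put 34 ft³ in storage unit 5; 16 ft³ remain.
Put 6 ft³ in storage unit 3; 1 ft³ remain.
Put 15 ft³ in storage unit 4; 1 ft³ remain.
Put 35 ft³ in storage unit 6; 15 ft³ remain.
Put 9 ft³ in storage unit 6; 6 ft³ remain.
Put 11 ft³ in storage unit 5; 5 ft³ remain.
Put 28 ft³ in storage unit 7; 22 ft³ remain.
Put 37 ft³ in storage unit 8; 13 ft³ remain.
Put 4 ft³ in storage unit 5; 1 ft³ remain.
Put 14 ft³ in storage unit 2; 3 ft³ remain.
Put 35 ft³ in storage unit 9; 15 ft³ remain.
Final storage units: [37,12] [28,5,14] [35,8,6] [34,15] [34,11,4] [35,9] [28] [37] [35].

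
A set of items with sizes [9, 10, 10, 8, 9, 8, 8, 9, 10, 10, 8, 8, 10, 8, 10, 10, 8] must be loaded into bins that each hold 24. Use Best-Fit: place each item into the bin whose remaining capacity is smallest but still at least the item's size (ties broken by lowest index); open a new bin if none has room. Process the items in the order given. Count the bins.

9 → bin 1 (remaining 15)
10 → bin 1 (remaining 5)
10 → bin 2 (remaining 14)
8 → bin 2 (remaining 6)
9 → bin 3 (remaining 15)
8 → bin 3 (remaining 7)
8 → bin 4 (remaining 16)
9 → bin 4 (remaining 7)
10 → bin 5 (remaining 14)
10 → bin 5 (remaining 4)
8 → bin 6 (remaining 16)
8 → bin 6 (remaining 8)
10 → bin 7 (remaining 14)
8 → bin 6 (remaining 0)
10 → bin 7 (remaining 4)
10 → bin 8 (remaining 14)
8 → bin 8 (remaining 6)
Final bins: [9,10] [10,8] [9,8] [8,9] [10,10] [8,8,8] [10,10] [10,8].

8 bins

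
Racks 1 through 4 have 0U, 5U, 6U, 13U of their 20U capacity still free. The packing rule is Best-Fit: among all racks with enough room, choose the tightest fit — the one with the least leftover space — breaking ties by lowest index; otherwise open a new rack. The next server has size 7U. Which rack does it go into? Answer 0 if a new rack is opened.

Racks with room: rack 4 (13U).
Tightest fit is rack 4 with 13U free.

4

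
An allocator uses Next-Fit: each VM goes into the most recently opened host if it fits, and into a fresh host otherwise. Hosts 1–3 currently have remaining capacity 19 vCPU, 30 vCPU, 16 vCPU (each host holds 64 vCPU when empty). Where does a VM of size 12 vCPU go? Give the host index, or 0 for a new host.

3

Next-Fit only looks at host 3, which has 16 vCPU free.
12 vCPU fits there.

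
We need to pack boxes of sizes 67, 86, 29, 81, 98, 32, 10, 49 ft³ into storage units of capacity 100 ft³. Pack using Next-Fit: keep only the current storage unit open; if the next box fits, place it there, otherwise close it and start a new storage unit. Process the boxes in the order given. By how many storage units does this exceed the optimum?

1

Next-Fit: [67] [86] [29] [81] [98] [32,10,49] → 6 storage units.
Total size 452 ft³; any packing needs at least ⌈452/100⌉ = 5 storage units.
An optimal packing achieves that bound: [98] [86,10] [81] [67,32] [49,29] → 5 storage units.
Excess: 6 − 5 = 1.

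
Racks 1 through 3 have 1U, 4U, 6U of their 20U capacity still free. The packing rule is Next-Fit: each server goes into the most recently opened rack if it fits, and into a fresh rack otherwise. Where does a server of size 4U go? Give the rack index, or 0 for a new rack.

Next-Fit only looks at rack 3, which has 6U free.
4U fits there.

3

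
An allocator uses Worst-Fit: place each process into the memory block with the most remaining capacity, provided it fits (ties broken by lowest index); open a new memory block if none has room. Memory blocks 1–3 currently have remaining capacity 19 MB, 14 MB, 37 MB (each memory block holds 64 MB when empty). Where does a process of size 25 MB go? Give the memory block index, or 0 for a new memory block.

Memory blocks with room: memory block 3 (37 MB).
Most room is memory block 3 with 37 MB free.

3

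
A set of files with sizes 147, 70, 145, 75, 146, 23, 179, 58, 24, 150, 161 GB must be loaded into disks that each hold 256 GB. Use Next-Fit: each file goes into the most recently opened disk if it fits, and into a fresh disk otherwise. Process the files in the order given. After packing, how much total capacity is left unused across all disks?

Put 147 GB in disk 1; 109 GB remain.
Put 70 GB in disk 1; 39 GB remain.
Put 145 GB in disk 2; 111 GB remain.
Put 75 GB in disk 2; 36 GB remain.
Put 146 GB in disk 3; 110 GB remain.
Put 23 GB in disk 3; 87 GB remain.
Put 179 GB in disk 4; 77 GB remain.
Put 58 GB in disk 4; 19 GB remain.
Put 24 GB in disk 5; 232 GB remain.
Put 150 GB in disk 5; 82 GB remain.
Put 161 GB in disk 6; 95 GB remain.
6 disks × 256 GB = 1536 GB; used 1178 GB; unused 358 GB.

358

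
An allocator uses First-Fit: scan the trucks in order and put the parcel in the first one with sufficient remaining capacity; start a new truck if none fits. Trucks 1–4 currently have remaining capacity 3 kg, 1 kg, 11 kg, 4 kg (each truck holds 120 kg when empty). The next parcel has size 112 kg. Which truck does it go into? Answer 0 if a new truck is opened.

0

No truck has ≥ 112 kg free, so a new truck is opened.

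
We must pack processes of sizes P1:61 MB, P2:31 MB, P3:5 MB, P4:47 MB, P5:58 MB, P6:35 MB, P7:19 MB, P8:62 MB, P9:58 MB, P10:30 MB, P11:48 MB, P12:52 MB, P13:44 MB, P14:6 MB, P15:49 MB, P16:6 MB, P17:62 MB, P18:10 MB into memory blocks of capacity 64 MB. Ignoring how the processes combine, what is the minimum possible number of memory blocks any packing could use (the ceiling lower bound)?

11 memory blocks

Total size = 61 + 31 + 5 + 47 + 58 + 35 + 19 + 62 + 58 + 30 + 48 + 52 + 44 + 6 + 49 + 6 + 62 + 10 = 683 MB.
⌈683 / 64⌉ = 11.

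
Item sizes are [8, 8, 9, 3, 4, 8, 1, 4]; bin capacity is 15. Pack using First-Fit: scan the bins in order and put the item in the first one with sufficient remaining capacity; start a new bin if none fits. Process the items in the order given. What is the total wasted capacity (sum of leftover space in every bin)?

15

bin 1: place 8, 7 left
bin 2: place 8, 7 left
bin 3: place 9, 6 left
bin 1: place 3, 4 left
bin 1: place 4, 0 left
bin 4: place 8, 7 left
bin 2: place 1, 6 left
bin 2: place 4, 2 left
4 bins × 15 = 60; used 45; unused 15.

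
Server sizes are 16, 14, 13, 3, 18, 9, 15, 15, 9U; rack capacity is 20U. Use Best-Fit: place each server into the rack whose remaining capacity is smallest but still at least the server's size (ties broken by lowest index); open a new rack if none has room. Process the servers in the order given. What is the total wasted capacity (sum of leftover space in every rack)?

28

Put 16U in rack 1; 4U remain.
Put 14U in rack 2; 6U remain.
Put 13U in rack 3; 7U remain.
Put 3U in rack 1; 1U remain.
Put 18U in rack 4; 2U remain.
Put 9U in rack 5; 11U remain.
Put 15U in rack 6; 5U remain.
Put 15U in rack 7; 5U remain.
Put 9U in rack 5; 2U remain.
7 racks × 20U = 140U; used 112U; unused 28U.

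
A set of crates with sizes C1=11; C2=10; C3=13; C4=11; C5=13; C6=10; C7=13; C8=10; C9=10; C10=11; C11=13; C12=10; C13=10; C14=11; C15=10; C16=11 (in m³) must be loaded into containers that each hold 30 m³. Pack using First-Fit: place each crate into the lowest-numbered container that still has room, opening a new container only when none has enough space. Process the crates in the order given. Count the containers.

C1 (11 m³) → container 1 (remaining 19 m³)
C2 (10 m³) → container 1 (remaining 9 m³)
C3 (13 m³) → container 2 (remaining 17 m³)
C4 (11 m³) → container 2 (remaining 6 m³)
C5 (13 m³) → container 3 (remaining 17 m³)
C6 (10 m³) → container 3 (remaining 7 m³)
C7 (13 m³) → container 4 (remaining 17 m³)
C8 (10 m³) → container 4 (remaining 7 m³)
C9 (10 m³) → container 5 (remaining 20 m³)
C10 (11 m³) → container 5 (remaining 9 m³)
C11 (13 m³) → container 6 (remaining 17 m³)
C12 (10 m³) → container 6 (remaining 7 m³)
C13 (10 m³) → container 7 (remaining 20 m³)
C14 (11 m³) → container 7 (remaining 9 m³)
C15 (10 m³) → container 8 (remaining 20 m³)
C16 (11 m³) → container 8 (remaining 9 m³)
Final containers: [11,10] [13,11] [13,10] [13,10] [10,11] [13,10] [10,11] [10,11].

8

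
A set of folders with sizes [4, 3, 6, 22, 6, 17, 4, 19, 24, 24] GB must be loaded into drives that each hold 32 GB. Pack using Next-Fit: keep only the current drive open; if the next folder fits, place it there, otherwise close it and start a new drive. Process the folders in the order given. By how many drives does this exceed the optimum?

Next-Fit: [4,3,6] [22,6] [17,4] [19] [24] [24] → 6 drives.
Total size 129 GB; any packing needs at least ⌈129/32⌉ = 5 drives.
An optimal packing achieves that bound: [24,6] [24,6] [22,4,4] [19,3] [17] → 5 drives.
Excess: 6 − 5 = 1.

1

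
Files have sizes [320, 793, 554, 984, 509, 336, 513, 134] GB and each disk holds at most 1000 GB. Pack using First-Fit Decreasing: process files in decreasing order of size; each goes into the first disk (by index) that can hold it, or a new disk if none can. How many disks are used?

Sorted descending: 984, 793, 554, 513, 509, 336, 320, 134.
Put 984 GB in disk 1; 16 GB remain.
Put 793 GB in disk 2; 207 GB remain.
Put 554 GB in disk 3; 446 GB remain.
Put 513 GB in disk 4; 487 GB remain.
Put 509 GB in disk 5; 491 GB remain.
Put 336 GB in disk 3; 110 GB remain.
Put 320 GB in disk 4; 167 GB remain.
Put 134 GB in disk 2; 73 GB remain.

5 disks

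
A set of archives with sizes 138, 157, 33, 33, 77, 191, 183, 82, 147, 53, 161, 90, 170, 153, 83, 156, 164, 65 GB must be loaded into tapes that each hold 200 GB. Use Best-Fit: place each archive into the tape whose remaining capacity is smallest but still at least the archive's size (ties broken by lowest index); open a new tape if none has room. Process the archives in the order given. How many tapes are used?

13 tapes

138 GB → tape 1 (remaining 62 GB)
157 GB → tape 2 (remaining 43 GB)
33 GB → tape 2 (remaining 10 GB)
33 GB → tape 1 (remaining 29 GB)
77 GB → tape 3 (remaining 123 GB)
191 GB → tape 4 (remaining 9 GB)
183 GB → tape 5 (remaining 17 GB)
82 GB → tape 3 (remaining 41 GB)
147 GB → tape 6 (remaining 53 GB)
53 GB → tape 6 (remaining 0 GB)
161 GB → tape 7 (remaining 39 GB)
90 GB → tape 8 (remaining 110 GB)
170 GB → tape 9 (remaining 30 GB)
153 GB → tape 10 (remaining 47 GB)
83 GB → tape 8 (remaining 27 GB)
156 GB → tape 11 (remaining 44 GB)
164 GB → tape 12 (remaining 36 GB)
65 GB → tape 13 (remaining 135 GB)
Final tapes: [138,33] [157,33] [77,82] [191] [183] [147,53] [161] [90,83] [170] [153] [156] [164] [65].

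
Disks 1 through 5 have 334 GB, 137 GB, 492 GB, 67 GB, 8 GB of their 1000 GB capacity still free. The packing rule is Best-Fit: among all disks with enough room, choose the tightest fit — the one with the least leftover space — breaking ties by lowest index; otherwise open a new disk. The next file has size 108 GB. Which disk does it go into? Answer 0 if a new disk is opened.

2

Disks with room: disk 1 (334 GB), disk 2 (137 GB), disk 3 (492 GB).
Tightest fit is disk 2 with 137 GB free.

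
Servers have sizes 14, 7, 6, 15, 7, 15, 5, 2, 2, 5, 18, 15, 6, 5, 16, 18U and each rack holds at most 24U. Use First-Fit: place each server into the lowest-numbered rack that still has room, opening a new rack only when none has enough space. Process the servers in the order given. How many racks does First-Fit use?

14U → rack 1 (remaining 10U)
7U → rack 1 (remaining 3U)
6U → rack 2 (remaining 18U)
15U → rack 2 (remaining 3U)
7U → rack 3 (remaining 17U)
15U → rack 3 (remaining 2U)
5U → rack 4 (remaining 19U)
2U → rack 1 (remaining 1U)
2U → rack 2 (remaining 1U)
5U → rack 4 (remaining 14U)
18U → rack 5 (remaining 6U)
15U → rack 6 (remaining 9U)
6U → rack 4 (remaining 8U)
5U → rack 4 (remaining 3U)
16U → rack 7 (remaining 8U)
18U → rack 8 (remaining 6U)
Final racks: [14,7,2] [6,15,2] [7,15] [5,5,6,5] [18] [15] [16] [18].

8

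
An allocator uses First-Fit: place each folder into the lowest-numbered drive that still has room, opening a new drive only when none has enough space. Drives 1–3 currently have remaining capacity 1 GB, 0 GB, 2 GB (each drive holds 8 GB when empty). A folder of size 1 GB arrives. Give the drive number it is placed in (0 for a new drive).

1

Drives with room: drive 1 (1 GB), drive 3 (2 GB).
The first with room is drive 1.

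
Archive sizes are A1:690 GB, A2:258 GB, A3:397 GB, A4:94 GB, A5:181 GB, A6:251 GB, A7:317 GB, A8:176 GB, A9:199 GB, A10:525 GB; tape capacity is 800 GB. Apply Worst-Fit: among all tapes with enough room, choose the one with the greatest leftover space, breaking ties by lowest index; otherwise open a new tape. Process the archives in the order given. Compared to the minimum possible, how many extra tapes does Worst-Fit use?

1

Worst-Fit: [690] [258,397,94] [181,251,317] [176,199] [525] → 5 tapes.
Total size 3088 GB; any packing needs at least ⌈3088/800⌉ = 4 tapes.
An optimal packing achieves that bound: [690,94] [525,258] [397,199,181] [317,251,176] → 4 tapes.
Excess: 5 − 4 = 1.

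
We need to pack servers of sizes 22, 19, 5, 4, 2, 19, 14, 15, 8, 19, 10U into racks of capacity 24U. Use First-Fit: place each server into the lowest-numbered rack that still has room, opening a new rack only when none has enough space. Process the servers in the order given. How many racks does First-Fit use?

7

rack 1: place 22U, 2U left
rack 2: place 19U, 5U left
rack 2: place 5U, 0U left
rack 3: place 4U, 20U left
rack 1: place 2U, 0U left
rack 3: place 19U, 1U left
rack 4: place 14U, 10U left
rack 5: place 15U, 9U left
rack 4: place 8U, 2U left
rack 6: place 19U, 5U left
rack 7: place 10U, 14U left
Final racks: [22,2] [19,5] [4,19] [14,8] [15] [19] [10].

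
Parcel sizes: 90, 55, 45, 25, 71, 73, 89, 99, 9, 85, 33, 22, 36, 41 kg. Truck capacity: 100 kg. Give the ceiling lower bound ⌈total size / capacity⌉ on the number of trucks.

Total size = 90 + 55 + 45 + 25 + 71 + 73 + 89 + 99 + 9 + 85 + 33 + 22 + 36 + 41 = 773 kg.
⌈773 / 100⌉ = 8.

8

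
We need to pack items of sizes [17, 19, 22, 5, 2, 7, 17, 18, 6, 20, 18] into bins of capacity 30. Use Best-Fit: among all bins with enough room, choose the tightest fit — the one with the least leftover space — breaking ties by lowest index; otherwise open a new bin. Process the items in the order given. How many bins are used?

7 bins

17 → bin 1 (remaining 13)
19 → bin 2 (remaining 11)
22 → bin 3 (remaining 8)
5 → bin 3 (remaining 3)
2 → bin 3 (remaining 1)
7 → bin 2 (remaining 4)
17 → bin 4 (remaining 13)
18 → bin 5 (remaining 12)
6 → bin 5 (remaining 6)
20 → bin 6 (remaining 10)
18 → bin 7 (remaining 12)
Final bins: [17] [19,7] [22,5,2] [17] [18,6] [20] [18].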